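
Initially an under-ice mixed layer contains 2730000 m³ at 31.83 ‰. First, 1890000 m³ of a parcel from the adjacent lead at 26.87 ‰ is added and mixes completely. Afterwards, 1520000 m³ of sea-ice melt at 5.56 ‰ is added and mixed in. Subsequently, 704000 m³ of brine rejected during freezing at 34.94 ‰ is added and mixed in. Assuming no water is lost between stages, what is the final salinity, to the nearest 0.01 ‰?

Total salt / total volume:
Initial salt = 2,730,000×31.83 = 86,895,900
After stage 1: salt = 86,895,900 + 1,890,000×26.87 = 137,680,200; volume = 4,620,000 m³; S = 29.801 ‰
After stage 2: salt = 137,680,200 + 1,520,000×5.56 = 146,131,400; volume = 6,140,000 m³; S = 23.8 ‰
After stage 3: salt = 146,131,400 + 704,000×34.94 = 170,729,160; volume = 6,844,000 m³
S = 170,729,160 / 6,844,000 = 24.9458 ‰

24.95 ‰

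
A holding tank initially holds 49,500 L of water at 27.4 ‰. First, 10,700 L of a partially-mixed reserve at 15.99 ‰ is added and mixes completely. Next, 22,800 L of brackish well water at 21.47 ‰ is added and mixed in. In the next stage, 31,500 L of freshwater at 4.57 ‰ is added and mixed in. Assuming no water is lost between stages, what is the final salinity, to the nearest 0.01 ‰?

Weighted by volume,
Initial salt = 49,500×27.4 = 1,356,300
After stage 1: salt = 1,356,300 + 10,700×15.99 = 1,527,393; volume = 60,200 L; S = 25.372 ‰
After stage 2: salt = 1,527,393 + 22,800×21.47 = 2,016,909; volume = 83,000 L; S = 24.3 ‰
After stage 3: salt = 2,016,909 + 31,500×4.57 = 2,160,864; volume = 114,500 L
S = 2,160,864 / 114,500 = 18.8722 ‰

18.87 ‰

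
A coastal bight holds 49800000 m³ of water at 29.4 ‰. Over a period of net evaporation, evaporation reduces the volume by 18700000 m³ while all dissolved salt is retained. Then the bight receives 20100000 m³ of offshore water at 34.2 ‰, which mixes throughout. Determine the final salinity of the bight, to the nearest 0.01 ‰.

42.02 ‰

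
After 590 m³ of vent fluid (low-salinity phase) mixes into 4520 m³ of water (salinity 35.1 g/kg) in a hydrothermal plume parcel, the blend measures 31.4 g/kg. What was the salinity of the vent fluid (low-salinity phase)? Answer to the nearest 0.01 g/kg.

Salt balance: 4,520×35.1 + 590×S = 5,110×31.4
158,652 + 590·S = 160,454
S = (160,454 − 158,652) / 590 = 3.0542 g/kg

3.05 g/kg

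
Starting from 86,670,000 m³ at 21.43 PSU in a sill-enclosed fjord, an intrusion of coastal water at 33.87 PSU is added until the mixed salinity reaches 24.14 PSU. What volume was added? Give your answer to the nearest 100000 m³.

Salt balance: 86,670,000×21.43 + V×33.87 = (86,670,000+V)×24.14
1,857,338,100 + 33.87V = 2,092,213,800 + 24.14V
234,875,700 = 9.73V
V = 24,139,331.96 m³

24100000 m³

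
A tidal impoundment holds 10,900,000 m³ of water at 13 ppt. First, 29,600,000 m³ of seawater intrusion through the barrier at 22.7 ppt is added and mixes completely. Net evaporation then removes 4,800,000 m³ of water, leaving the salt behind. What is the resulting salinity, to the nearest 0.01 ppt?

After mixing: salt = 10,900,000×13 + 29,600,000×22.7 = 813,620,000; volume = 40,500,000 m³
After evaporation: salt unchanged = 813,620,000; volume = 40,500,000 − 4,800,000 = 35,700,000 m³
S = 813,620,000 / 35,700,000 = 22.7905 ppt

22.79 ppt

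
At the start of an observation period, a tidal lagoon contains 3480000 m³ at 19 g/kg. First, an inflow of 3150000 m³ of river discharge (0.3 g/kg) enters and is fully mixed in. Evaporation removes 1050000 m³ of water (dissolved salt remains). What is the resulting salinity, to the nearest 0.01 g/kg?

12.02 g/kg

After mixing: salt = 3,480,000×19 + 3,150,000×0.3 = 67,065,000; volume = 6,630,000 m³
After evaporation: salt unchanged = 67,065,000; volume = 6,630,000 − 1,050,000 = 5,580,000 m³
S = 67,065,000 / 5,580,000 = 12.0188 g/kg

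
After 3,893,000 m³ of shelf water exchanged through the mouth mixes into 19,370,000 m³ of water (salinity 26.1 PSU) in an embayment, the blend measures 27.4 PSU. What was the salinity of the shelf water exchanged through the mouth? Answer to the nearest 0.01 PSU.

Salt balance: 19,370,000×26.1 + 3,893,000×S = 23,263,000×27.4
505,557,000 + 3,893,000·S = 637,406,200
S = (637,406,200 − 505,557,000) / 3,893,000 = 33.8683 PSU

33.87 PSU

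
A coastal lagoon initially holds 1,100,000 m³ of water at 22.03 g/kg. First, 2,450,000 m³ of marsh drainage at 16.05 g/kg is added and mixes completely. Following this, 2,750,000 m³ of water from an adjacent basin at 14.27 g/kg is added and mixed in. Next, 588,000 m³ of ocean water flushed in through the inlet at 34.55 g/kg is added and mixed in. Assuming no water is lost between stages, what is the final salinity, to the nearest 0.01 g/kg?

Salt balance:
Initial salt = 1,100,000×22.03 = 24,233,000
After stage 1: salt = 24,233,000 + 2,450,000×16.05 = 63,555,500; volume = 3,550,000 m³; S = 17.903 g/kg
After stage 2: salt = 63,555,500 + 2,750,000×14.27 = 102,798,000; volume = 6,300,000 m³; S = 16.317 g/kg
After stage 3: salt = 102,798,000 + 588,000×34.55 = 123,113,400; volume = 6,888,000 m³
S = 123,113,400 / 6,888,000 = 17.8736 g/kg

17.87 g/kg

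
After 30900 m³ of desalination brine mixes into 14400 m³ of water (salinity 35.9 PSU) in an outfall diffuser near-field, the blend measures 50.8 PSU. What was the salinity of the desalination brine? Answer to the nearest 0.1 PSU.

57.7 PSU

Salt balance: 14,400×35.9 + 30,900×S = 45,300×50.8
516,960 + 30,900·S = 2,301,240
S = (2,301,240 − 516,960) / 30,900 = 57.7437 PSU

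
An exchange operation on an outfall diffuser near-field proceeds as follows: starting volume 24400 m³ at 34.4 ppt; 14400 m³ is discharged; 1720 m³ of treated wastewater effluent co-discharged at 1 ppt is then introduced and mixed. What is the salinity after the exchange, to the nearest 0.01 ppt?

29.50 ppt

Remaining after removal: 10,000 m³ at 34.4 ppt (salt = 344,000)
After addition: salt = 344,000 + 1,720×1 = 345,720; volume = 11,720 m³
S = 345,720 / 11,720 = 29.4983 ppt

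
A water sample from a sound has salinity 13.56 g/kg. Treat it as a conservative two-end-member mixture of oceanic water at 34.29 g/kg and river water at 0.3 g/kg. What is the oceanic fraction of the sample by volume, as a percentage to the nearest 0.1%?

39.0%

Let g be the oceanic fraction. Salt balance per unit volume:
g×34.29 + (1−g)×0.3 = 13.56
g = (13.56 − 0.3) / (34.29 − 0.3) = 13.26/33.99 = 0.3901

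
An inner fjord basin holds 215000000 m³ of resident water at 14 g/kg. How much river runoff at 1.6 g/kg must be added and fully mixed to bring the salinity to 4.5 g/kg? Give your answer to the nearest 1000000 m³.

704000000 m³

Salt balance: 215,000,000×14 + V×1.6 = (215,000,000+V)×4.5
3,010,000,000 + 1.6V = 967,500,000 + 4.5V
2,042,500,000 = 2.9V
V = 704,310,344.83 m³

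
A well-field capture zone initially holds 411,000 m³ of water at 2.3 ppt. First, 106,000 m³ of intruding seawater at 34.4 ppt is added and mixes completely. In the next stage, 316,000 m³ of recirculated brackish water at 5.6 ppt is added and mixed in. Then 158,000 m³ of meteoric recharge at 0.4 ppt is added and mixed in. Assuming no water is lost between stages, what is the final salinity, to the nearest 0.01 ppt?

6.48 ppt

By conservation of dissolved salt,
Initial salt = 411,000×2.3 = 945,300
After stage 1: salt = 945,300 + 106,000×34.4 = 4,591,700; volume = 517,000 m³; S = 8.881 ppt
After stage 2: salt = 4,591,700 + 316,000×5.6 = 6,361,300; volume = 833,000 m³; S = 7.637 ppt
After stage 3: salt = 6,361,300 + 158,000×0.4 = 6,424,500; volume = 991,000 m³
S = 6,424,500 / 991,000 = 6.4828 ppt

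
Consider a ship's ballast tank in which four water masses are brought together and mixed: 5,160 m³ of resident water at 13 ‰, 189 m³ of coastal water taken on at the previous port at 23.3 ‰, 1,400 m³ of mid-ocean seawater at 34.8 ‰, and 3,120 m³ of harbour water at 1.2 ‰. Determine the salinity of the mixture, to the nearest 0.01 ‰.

12.56 ‰

Conserving salt mass:
salt = 5,160×13 + 189×23.3 + 1,400×34.8 + 3,120×1.2 = 67,080 + 4,403.7 + 48,720 + 3,744 = 123,947.7
volume = 5,160 + 189 + 1,400 + 3,120 = 9,869 m³
S = 123,947.7 / 9,869 = 12.5593 ‰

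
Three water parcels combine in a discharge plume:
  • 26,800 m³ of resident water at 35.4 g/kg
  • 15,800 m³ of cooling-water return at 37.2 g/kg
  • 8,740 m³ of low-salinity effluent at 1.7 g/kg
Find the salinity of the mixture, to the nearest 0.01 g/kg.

30.22 g/kg

Salt balance:
salt = 26,800×35.4 + 15,800×37.2 + 8,740×1.7 = 948,720 + 587,760 + 14,858 = 1,551,338
volume = 26,800 + 15,800 + 8,740 = 51,340 m³
S = 1,551,338 / 51,340 = 30.2169 g/kg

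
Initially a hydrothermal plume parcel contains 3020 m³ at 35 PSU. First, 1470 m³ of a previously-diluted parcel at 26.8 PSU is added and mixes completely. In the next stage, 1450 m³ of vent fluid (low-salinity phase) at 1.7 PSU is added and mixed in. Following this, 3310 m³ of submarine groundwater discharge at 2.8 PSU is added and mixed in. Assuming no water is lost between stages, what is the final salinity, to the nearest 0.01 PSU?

16.95 PSU

Total salt / total volume:
Initial salt = 3,020×35 = 105,700
After stage 1: salt = 105,700 + 1,470×26.8 = 145,096; volume = 4,490 m³; S = 32.315 PSU
After stage 2: salt = 145,096 + 1,450×1.7 = 147,561; volume = 5,940 m³; S = 24.842 PSU
After stage 3: salt = 147,561 + 3,310×2.8 = 156,829; volume = 9,250 m³
S = 156,829 / 9,250 = 16.9545 PSU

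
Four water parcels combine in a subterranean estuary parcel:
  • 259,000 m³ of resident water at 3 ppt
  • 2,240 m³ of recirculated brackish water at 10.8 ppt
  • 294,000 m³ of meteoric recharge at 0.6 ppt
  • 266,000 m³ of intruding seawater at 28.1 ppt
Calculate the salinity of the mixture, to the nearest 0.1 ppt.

10.3 ppt

Conserving salt mass:
salt = 259,000×3 + 2,240×10.8 + 294,000×0.6 + 266,000×28.1 = 777,000 + 24,192 + 176,400 + 7,474,600 = 8,452,192
volume = 259,000 + 2,240 + 294,000 + 266,000 = 821,240 m³
S = 8,452,192 / 821,240 = 10.292 ppt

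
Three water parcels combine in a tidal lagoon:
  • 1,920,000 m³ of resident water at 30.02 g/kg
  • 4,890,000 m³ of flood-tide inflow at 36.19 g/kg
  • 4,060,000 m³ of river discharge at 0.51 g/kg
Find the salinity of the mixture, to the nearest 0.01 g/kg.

Total salt / total volume:
salt = 1,920,000×30.02 + 4,890,000×36.19 + 4,060,000×0.51 = 57,638,400 + 176,969,100 + 2,070,600 = 236,678,100
volume = 1,920,000 + 4,890,000 + 4,060,000 = 10,870,000 m³
S = 236,678,100 / 10,870,000 = 21.7735 g/kg

21.77 g/kg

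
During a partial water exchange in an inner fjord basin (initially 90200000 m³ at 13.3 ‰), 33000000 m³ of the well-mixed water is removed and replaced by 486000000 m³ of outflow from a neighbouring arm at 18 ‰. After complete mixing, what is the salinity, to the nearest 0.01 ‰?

Remaining after removal: 57,200,000 m³ at 13.3 ‰ (salt = 760,760,000)
After addition: salt = 760,760,000 + 486,000,000×18 = 9,508,760,000; volume = 543,200,000 m³
S = 9,508,760,000 / 543,200,000 = 17.5051 ‰

17.51 ‰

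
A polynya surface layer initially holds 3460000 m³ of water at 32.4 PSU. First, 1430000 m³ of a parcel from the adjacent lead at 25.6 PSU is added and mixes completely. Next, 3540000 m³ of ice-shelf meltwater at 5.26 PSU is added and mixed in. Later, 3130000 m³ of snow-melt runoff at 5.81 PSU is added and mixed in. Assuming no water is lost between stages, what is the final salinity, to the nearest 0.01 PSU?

16.05 PSU

Weighted by volume,
Initial salt = 3,460,000×32.4 = 112,104,000
After stage 1: salt = 112,104,000 + 1,430,000×25.6 = 148,712,000; volume = 4,890,000 m³; S = 30.411 PSU
After stage 2: salt = 148,712,000 + 3,540,000×5.26 = 167,332,400; volume = 8,430,000 m³; S = 19.85 PSU
After stage 3: salt = 167,332,400 + 3,130,000×5.81 = 185,517,700; volume = 11,560,000 m³
S = 185,517,700 / 11,560,000 = 16.0482 PSU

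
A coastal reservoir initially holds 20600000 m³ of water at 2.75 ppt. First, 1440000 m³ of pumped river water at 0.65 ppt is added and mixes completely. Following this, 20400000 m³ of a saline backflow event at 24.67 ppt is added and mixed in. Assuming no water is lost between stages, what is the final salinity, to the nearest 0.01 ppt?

Weighted by volume,
Initial salt = 20,600,000×2.75 = 56,650,000
After stage 1: salt = 56,650,000 + 1,440,000×0.65 = 57,586,000; volume = 22,040,000 m³; S = 2.613 ppt
After stage 2: salt = 57,586,000 + 20,400,000×24.67 = 560,854,000; volume = 42,440,000 m³
S = 560,854,000 / 42,440,000 = 13.2152 ppt

13.22 ppt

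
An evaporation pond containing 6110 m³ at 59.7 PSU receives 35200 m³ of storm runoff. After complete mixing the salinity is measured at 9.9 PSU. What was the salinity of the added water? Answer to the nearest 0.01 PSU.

1.26 PSU

Salt balance: 6,110×59.7 + 35,200×S = 41,310×9.9
364,767 + 35,200·S = 408,969
S = (408,969 − 364,767) / 35,200 = 1.2557 PSU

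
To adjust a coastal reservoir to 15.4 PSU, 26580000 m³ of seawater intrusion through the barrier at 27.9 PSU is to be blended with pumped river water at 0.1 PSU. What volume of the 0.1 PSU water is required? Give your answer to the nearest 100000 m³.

21700000 m³

Salt balance: 26,580,000×27.9 + V×0.1 = (26,580,000+V)×15.4
741,582,000 + 0.1V = 409,332,000 + 15.4V
332,250,000 = 15.3V
V = 21,715,686.27 m³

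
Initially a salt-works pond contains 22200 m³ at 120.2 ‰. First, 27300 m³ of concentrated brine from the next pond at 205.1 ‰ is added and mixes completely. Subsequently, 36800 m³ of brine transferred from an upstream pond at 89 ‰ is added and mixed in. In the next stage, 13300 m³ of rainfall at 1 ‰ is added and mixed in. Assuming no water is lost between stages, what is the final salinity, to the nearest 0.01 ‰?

116.03 ‰

Weighted by volume,
Initial salt = 22,200×120.2 = 2,668,440
After stage 1: salt = 2,668,440 + 27,300×205.1 = 8,267,670; volume = 49,500 m³; S = 167.024 ‰
After stage 2: salt = 8,267,670 + 36,800×89 = 11,542,870; volume = 86,300 m³; S = 133.753 ‰
After stage 3: salt = 11,542,870 + 13,300×1 = 11,556,170; volume = 99,600 m³
S = 11,556,170 / 99,600 = 116.0258 ‰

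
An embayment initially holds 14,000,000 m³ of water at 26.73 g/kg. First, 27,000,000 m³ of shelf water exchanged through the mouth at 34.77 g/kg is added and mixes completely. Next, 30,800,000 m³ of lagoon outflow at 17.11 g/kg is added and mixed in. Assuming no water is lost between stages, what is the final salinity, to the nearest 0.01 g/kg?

25.63 g/kg

By conservation of dissolved salt,
Initial salt = 14,000,000×26.73 = 374,220,000
After stage 1: salt = 374,220,000 + 27,000,000×34.77 = 1,313,010,000; volume = 41,000,000 m³; S = 32.025 g/kg
After stage 2: salt = 1,313,010,000 + 30,800,000×17.11 = 1,839,998,000; volume = 71,800,000 m³
S = 1,839,998,000 / 71,800,000 = 25.6267 g/kg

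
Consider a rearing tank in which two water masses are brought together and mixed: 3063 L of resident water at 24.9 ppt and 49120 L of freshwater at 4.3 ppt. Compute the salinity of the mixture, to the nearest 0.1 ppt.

Salt balance:
salt = 3,063×24.9 + 49,120×4.3 = 76,268.7 + 211,216 = 287,484.7
volume = 3,063 + 49,120 = 52,183 L
S = 287,484.7 / 52,183 = 5.509 ppt

5.5 ppt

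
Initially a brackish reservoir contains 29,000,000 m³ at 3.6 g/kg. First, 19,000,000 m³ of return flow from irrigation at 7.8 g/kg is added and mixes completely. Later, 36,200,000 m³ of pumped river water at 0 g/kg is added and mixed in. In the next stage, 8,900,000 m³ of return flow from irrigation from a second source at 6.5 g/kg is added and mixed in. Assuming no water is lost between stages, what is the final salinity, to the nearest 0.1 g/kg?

3.3 g/kg

Salt balance:
Initial salt = 29,000,000×3.6 = 104,400,000
After stage 1: salt = 104,400,000 + 19,000,000×7.8 = 252,600,000; volume = 48,000,000 m³; S = 5.263 g/kg
After stage 2: salt = 252,600,000 + 36,200,000×0 = 252,600,000; volume = 84,200,000 m³; S = 3 g/kg
After stage 3: salt = 252,600,000 + 8,900,000×6.5 = 310,450,000; volume = 93,100,000 m³
S = 310,450,000 / 93,100,000 = 3.3346 g/kg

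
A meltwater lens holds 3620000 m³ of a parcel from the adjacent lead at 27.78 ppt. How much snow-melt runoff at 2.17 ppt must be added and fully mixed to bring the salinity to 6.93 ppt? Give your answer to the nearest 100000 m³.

15900000 m³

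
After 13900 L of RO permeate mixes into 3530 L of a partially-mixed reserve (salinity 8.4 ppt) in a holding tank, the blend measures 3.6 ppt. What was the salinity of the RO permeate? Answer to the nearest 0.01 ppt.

2.38 ppt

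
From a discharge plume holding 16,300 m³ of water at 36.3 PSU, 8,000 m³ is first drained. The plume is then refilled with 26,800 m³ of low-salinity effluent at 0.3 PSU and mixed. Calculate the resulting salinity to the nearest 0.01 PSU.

8.81 PSU

Remaining after removal: 8,300 m³ at 36.3 PSU (salt = 301,290)
After addition: salt = 301,290 + 26,800×0.3 = 309,330; volume = 35,100 m³
S = 309,330 / 35,100 = 8.8128 PSU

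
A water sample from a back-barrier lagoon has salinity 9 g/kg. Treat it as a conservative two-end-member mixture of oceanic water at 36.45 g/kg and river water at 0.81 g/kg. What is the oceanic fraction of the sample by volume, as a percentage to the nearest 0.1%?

Let g be the oceanic fraction. Salt balance per unit volume:
g×36.45 + (1−g)×0.81 = 9
g = (9 − 0.81) / (36.45 − 0.81) = 8.19/35.64 = 0.2298

23.0%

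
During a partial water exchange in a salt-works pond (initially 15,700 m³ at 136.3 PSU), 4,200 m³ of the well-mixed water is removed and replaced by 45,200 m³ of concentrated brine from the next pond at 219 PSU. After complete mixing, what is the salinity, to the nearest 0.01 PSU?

202.23 PSU

Remaining after removal: 11,500 m³ at 136.3 PSU (salt = 1,567,450)
After addition: salt = 1,567,450 + 45,200×219 = 11,466,250; volume = 56,700 m³
S = 11,466,250 / 56,700 = 202.2266 PSU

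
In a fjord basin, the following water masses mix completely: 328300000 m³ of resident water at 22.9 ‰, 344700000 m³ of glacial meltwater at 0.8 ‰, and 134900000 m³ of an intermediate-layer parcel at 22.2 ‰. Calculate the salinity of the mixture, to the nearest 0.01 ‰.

13.35 ‰

Salt balance:
salt = 328,300,000×22.9 + 344,700,000×0.8 + 134,900,000×22.2 = 7,518,070,000 + 275,760,000 + 2,994,780,000 = 10,788,610,000
volume = 328,300,000 + 344,700,000 + 134,900,000 = 807,900,000 m³
S = 10,788,610,000 / 807,900,000 = 13.3539 ‰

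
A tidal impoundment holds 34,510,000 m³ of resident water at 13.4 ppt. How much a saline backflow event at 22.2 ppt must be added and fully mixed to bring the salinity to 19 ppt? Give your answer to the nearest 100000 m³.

60400000 m³

Salt balance: 34,510,000×13.4 + V×22.2 = (34,510,000+V)×19
462,434,000 + 22.2V = 655,690,000 + 19V
193,256,000 = 3.2V
V = 60,392,500 m³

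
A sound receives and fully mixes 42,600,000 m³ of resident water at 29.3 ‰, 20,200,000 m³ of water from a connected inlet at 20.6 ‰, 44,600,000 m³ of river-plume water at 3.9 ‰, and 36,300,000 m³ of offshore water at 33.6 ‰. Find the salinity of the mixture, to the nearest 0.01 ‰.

Total salt / total volume:
salt = 42,600,000×29.3 + 20,200,000×20.6 + 44,600,000×3.9 + 36,300,000×33.6 = 1,248,180,000 + 416,120,000 + 173,940,000 + 1,219,680,000 = 3,057,920,000
volume = 42,600,000 + 20,200,000 + 44,600,000 + 36,300,000 = 143,700,000 m³
S = 3,057,920,000 / 143,700,000 = 21.2799 ‰

21.28 ‰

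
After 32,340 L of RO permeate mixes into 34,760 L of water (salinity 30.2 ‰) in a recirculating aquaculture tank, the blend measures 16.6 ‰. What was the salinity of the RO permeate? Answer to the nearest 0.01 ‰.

1.98 ‰

Salt balance: 34,760×30.2 + 32,340×S = 67,100×16.6
1,049,752 + 32,340·S = 1,113,860
S = (1,113,860 − 1,049,752) / 32,340 = 1.9823 ‰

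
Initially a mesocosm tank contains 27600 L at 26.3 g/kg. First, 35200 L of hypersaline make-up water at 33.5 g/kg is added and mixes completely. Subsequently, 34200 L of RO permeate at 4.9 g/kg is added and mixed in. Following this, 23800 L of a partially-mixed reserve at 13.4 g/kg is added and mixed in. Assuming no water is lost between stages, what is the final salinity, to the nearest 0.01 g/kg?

19.80 g/kg

Total salt / total volume:
Initial salt = 27,600×26.3 = 725,880
After stage 1: salt = 725,880 + 35,200×33.5 = 1,905,080; volume = 62,800 L; S = 30.336 g/kg
After stage 2: salt = 1,905,080 + 34,200×4.9 = 2,072,660; volume = 97,000 L; S = 21.368 g/kg
After stage 3: salt = 2,072,660 + 23,800×13.4 = 2,391,580; volume = 120,800 L
S = 2,391,580 / 120,800 = 19.7978 g/kg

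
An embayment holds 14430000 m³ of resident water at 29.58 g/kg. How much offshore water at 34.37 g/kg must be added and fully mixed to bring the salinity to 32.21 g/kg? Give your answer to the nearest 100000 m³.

17600000 m³

Salt balance: 14,430,000×29.58 + V×34.37 = (14,430,000+V)×32.21
426,839,400 + 34.37V = 464,790,300 + 32.21V
37,950,900 = 2.16V
V = 17,569,861.11 m³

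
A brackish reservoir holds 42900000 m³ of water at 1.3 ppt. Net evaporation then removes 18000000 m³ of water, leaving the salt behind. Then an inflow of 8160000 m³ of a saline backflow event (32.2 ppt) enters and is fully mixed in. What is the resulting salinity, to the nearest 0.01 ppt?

9.63 ppt

After evaporation: salt = 42,900,000×1.3 = 55,770,000; volume = 42,900,000 − 18,000,000 = 24,900,000 m³
After mixing: salt = 55,770,000 + 8,160,000×32.2 = 318,522,000; volume = 24,900,000 + 8,160,000 = 33,060,000 m³
S = 318,522,000 / 33,060,000 = 9.6347 ppt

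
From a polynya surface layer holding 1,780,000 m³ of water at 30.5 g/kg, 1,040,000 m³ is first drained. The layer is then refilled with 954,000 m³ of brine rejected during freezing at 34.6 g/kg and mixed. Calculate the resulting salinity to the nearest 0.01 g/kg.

Remaining after removal: 740,000 m³ at 30.5 g/kg (salt = 22,570,000)
After addition: salt = 22,570,000 + 954,000×34.6 = 55,578,400; volume = 1,694,000 m³
S = 55,578,400 / 1,694,000 = 32.809 g/kg

32.81 g/kg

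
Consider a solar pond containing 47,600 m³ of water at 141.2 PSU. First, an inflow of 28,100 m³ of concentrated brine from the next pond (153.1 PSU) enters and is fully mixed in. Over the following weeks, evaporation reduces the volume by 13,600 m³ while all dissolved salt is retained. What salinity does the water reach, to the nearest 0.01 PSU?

After mixing: salt = 47,600×141.2 + 28,100×153.1 = 11,023,230; volume = 75,700 m³
After evaporation: salt unchanged = 11,023,230; volume = 75,700 − 13,600 = 62,100 m³
S = 11,023,230 / 62,100 = 177.5077 PSU

177.51 PSU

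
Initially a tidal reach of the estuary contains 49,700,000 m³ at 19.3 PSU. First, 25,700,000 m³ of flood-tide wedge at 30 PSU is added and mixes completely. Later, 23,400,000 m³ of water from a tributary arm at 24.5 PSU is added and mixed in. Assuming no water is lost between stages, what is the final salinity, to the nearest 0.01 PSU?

23.31 PSU

Total salt / total volume:
Initial salt = 49,700,000×19.3 = 959,210,000
After stage 1: salt = 959,210,000 + 25,700,000×30 = 1,730,210,000; volume = 75,400,000 m³; S = 22.947 PSU
After stage 2: salt = 1,730,210,000 + 23,400,000×24.5 = 2,303,510,000; volume = 98,800,000 m³
S = 2,303,510,000 / 98,800,000 = 23.3149 PSU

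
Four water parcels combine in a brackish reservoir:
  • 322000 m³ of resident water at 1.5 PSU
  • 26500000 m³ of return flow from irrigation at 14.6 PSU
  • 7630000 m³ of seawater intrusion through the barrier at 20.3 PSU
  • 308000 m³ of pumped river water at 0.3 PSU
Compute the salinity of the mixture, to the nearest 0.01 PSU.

15.60 PSU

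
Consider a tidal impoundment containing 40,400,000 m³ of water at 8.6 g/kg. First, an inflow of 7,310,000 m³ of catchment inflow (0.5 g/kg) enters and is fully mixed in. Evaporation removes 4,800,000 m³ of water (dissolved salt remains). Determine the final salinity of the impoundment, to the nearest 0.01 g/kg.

After mixing: salt = 40,400,000×8.6 + 7,310,000×0.5 = 351,095,000; volume = 47,710,000 m³
After evaporation: salt unchanged = 351,095,000; volume = 47,710,000 − 4,800,000 = 42,910,000 m³
S = 351,095,000 / 42,910,000 = 8.1821 g/kg

8.18 g/kg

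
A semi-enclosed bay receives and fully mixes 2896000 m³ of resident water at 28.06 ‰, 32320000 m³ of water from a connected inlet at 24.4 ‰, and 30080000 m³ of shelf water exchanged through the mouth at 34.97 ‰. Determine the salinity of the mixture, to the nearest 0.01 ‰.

29.43 ‰

By conservation of dissolved salt,
salt = 2,896,000×28.06 + 32,320,000×24.4 + 30,080,000×34.97 = 81,261,760 + 788,608,000 + 1,051,897,600 = 1,921,767,360
volume = 2,896,000 + 32,320,000 + 30,080,000 = 65,296,000 m³
S = 1,921,767,360 / 65,296,000 = 29.4316 ‰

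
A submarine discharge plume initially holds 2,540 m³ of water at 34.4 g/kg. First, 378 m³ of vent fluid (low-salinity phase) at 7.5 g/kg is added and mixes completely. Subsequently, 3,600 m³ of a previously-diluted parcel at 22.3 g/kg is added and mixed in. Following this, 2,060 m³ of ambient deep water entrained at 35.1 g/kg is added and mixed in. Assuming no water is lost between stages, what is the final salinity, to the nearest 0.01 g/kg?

By conservation of dissolved salt,
Initial salt = 2,540×34.4 = 87,376
After stage 1: salt = 87,376 + 378×7.5 = 90,211; volume = 2,918 m³; S = 30.915 g/kg
After stage 2: salt = 90,211 + 3,600×22.3 = 170,491; volume = 6,518 m³; S = 26.157 g/kg
After stage 3: salt = 170,491 + 2,060×35.1 = 242,797; volume = 8,578 m³
S = 242,797 / 8,578 = 28.3046 g/kg

28.30 g/kg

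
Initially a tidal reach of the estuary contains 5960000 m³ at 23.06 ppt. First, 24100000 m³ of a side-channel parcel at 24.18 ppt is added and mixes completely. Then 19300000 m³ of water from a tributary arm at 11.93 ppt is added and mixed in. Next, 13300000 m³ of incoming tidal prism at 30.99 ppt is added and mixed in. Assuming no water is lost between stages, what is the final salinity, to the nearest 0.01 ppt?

Weighted by volume,
Initial salt = 5,960,000×23.06 = 137,437,600
After stage 1: salt = 137,437,600 + 24,100,000×24.18 = 720,175,600; volume = 30,060,000 m³; S = 23.958 ppt
After stage 2: salt = 720,175,600 + 19,300,000×11.93 = 950,424,600; volume = 49,360,000 m³; S = 19.255 ppt
After stage 3: salt = 950,424,600 + 13,300,000×30.99 = 1,362,591,600; volume = 62,660,000 m³
S = 1,362,591,600 / 62,660,000 = 21.7458 ppt

21.75 ppt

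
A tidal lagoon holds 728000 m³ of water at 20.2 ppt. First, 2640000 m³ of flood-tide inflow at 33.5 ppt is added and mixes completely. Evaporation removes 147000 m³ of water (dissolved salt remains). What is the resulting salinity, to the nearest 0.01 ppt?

32.02 ppt

After mixing: salt = 728,000×20.2 + 2,640,000×33.5 = 103,145,600; volume = 3,368,000 m³
After evaporation: salt unchanged = 103,145,600; volume = 3,368,000 − 147,000 = 3,221,000 m³
S = 103,145,600 / 3,221,000 = 32.0229 ppt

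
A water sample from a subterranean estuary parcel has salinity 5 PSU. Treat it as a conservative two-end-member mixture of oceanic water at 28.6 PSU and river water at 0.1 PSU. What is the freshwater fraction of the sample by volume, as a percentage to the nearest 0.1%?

Let f be the freshwater fraction. Salt balance per unit volume:
f×0.1 + (1−f)×28.6 = 5
f = (28.6 − 5) / (28.6 − 0.1) = 23.6/28.5 = 0.8281

82.8%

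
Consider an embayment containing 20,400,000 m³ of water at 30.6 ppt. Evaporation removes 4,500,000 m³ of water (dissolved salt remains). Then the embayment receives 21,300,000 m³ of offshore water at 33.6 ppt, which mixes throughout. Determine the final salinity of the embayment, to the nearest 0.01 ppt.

After evaporation: salt = 20,400,000×30.6 = 624,240,000; volume = 20,400,000 − 4,500,000 = 15,900,000 m³
After mixing: salt = 624,240,000 + 21,300,000×33.6 = 1,339,920,000; volume = 15,900,000 + 21,300,000 = 37,200,000 m³
S = 1,339,920,000 / 37,200,000 = 36.0194 ppt

36.02 ppt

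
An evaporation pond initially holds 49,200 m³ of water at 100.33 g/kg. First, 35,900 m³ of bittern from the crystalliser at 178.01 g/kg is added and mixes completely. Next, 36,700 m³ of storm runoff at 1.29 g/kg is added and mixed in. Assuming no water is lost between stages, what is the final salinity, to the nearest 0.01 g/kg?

93.38 g/kg

Conserving salt mass:
Initial salt = 49,200×100.33 = 4,936,236
After stage 1: salt = 4,936,236 + 35,900×178.01 = 11,326,795; volume = 85,100 m³; S = 133.1 g/kg
After stage 2: salt = 11,326,795 + 36,700×1.29 = 11,374,138; volume = 121,800 m³
S = 11,374,138 / 121,800 = 93.3837 g/kg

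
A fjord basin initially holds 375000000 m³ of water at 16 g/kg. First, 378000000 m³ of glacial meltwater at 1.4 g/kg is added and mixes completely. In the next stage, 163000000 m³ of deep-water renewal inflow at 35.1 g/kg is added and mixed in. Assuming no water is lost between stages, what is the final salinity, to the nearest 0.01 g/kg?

Conserving salt mass:
Initial salt = 375,000,000×16 = 6,000,000,000
After stage 1: salt = 6,000,000,000 + 378,000,000×1.4 = 6,529,200,000; volume = 753,000,000 m³; S = 8.671 g/kg
After stage 2: salt = 6,529,200,000 + 163,000,000×35.1 = 12,250,500,000; volume = 916,000,000 m³
S = 12,250,500,000 / 916,000,000 = 13.3739 g/kg

13.37 g/kg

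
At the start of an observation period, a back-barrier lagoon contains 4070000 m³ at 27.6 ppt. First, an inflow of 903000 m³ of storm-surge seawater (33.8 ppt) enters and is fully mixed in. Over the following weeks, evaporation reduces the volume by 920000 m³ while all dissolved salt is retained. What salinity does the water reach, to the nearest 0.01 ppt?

After mixing: salt = 4,070,000×27.6 + 903,000×33.8 = 142,853,400; volume = 4,973,000 m³
After evaporation: salt unchanged = 142,853,400; volume = 4,973,000 − 920,000 = 4,053,000 m³
S = 142,853,400 / 4,053,000 = 35.2463 ppt

35.25 ppt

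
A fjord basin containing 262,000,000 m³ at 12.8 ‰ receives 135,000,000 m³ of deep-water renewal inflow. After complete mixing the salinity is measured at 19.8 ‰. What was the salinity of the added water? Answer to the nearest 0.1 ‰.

33.4 ‰

Salt balance: 262,000,000×12.8 + 135,000,000×S = 397,000,000×19.8
3,353,600,000 + 135,000,000·S = 7,860,600,000
S = (7,860,600,000 − 3,353,600,000) / 135,000,000 = 33.3852 ‰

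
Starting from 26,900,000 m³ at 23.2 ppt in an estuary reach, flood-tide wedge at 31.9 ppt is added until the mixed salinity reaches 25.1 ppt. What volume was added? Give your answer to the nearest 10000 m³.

Salt balance: 26,900,000×23.2 + V×31.9 = (26,900,000+V)×25.1
624,080,000 + 31.9V = 675,190,000 + 25.1V
51,110,000 = 6.8V
V = 7,516,176.47 m³

7520000 m³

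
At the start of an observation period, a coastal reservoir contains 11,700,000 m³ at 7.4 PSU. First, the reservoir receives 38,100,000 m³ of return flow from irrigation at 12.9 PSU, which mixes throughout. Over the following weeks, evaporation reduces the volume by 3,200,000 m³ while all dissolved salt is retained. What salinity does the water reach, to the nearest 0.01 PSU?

After mixing: salt = 11,700,000×7.4 + 38,100,000×12.9 = 578,070,000; volume = 49,800,000 m³
After evaporation: salt unchanged = 578,070,000; volume = 49,800,000 − 3,200,000 = 46,600,000 m³
S = 578,070,000 / 46,600,000 = 12.4049 PSU

12.40 PSU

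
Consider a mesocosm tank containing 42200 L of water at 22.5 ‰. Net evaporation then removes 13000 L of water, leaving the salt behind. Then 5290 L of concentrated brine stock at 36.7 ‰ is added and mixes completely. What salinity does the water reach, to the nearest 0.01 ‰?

33.16 ‰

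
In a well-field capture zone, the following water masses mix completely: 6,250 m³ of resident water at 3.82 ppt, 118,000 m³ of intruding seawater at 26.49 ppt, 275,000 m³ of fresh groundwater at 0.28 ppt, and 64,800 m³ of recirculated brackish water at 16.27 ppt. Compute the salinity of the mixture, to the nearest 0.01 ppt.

Total salt / total volume:
salt = 6,250×3.82 + 118,000×26.49 + 275,000×0.28 + 64,800×16.27 = 23,875 + 3,125,820 + 77,000 + 1,054,296 = 4,280,991
volume = 6,250 + 118,000 + 275,000 + 64,800 = 464,050 m³
S = 4,280,991 / 464,050 = 9.2253 ppt

9.23 ppt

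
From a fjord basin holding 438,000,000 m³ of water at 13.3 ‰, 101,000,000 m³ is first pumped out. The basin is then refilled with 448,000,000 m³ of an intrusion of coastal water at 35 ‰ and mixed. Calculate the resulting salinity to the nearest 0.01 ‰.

Remaining after removal: 337,000,000 m³ at 13.3 ‰ (salt = 4,482,100,000)
After addition: salt = 4,482,100,000 + 448,000,000×35 = 20,162,100,000; volume = 785,000,000 m³
S = 20,162,100,000 / 785,000,000 = 25.6842 ‰

25.68 ‰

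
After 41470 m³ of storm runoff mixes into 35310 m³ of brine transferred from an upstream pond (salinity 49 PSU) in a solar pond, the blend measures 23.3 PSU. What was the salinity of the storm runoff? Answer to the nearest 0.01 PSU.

1.42 PSU

Salt balance: 35,310×49 + 41,470×S = 76,780×23.3
1,730,190 + 41,470·S = 1,788,974
S = (1,788,974 − 1,730,190) / 41,470 = 1.4175 PSU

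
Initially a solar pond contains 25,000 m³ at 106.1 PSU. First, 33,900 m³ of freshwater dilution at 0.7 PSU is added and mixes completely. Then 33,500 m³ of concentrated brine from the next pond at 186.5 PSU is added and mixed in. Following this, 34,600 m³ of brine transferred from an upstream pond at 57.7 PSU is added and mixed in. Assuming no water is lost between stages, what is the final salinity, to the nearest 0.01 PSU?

85.99 PSU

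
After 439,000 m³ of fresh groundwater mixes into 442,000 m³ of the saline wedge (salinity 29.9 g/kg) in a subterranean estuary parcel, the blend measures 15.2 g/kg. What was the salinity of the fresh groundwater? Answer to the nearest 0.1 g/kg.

0.4 g/kg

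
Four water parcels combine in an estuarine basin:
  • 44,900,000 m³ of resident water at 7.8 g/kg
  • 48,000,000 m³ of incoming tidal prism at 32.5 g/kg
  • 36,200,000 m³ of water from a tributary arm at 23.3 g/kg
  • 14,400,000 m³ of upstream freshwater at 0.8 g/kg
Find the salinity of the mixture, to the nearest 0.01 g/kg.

19.27 g/kg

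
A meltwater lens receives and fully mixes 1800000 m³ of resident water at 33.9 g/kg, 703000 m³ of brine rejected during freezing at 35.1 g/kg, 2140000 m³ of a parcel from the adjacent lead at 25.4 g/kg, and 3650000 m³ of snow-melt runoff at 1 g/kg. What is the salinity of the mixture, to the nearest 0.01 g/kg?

By conservation of dissolved salt,
salt = 1,800,000×33.9 + 703,000×35.1 + 2,140,000×25.4 + 3,650,000×1 = 61,020,000 + 24,675,300 + 54,356,000 + 3,650,000 = 143,701,300
volume = 1,800,000 + 703,000 + 2,140,000 + 3,650,000 = 8,293,000 m³
S = 143,701,300 / 8,293,000 = 17.328 g/kg

17.33 g/kg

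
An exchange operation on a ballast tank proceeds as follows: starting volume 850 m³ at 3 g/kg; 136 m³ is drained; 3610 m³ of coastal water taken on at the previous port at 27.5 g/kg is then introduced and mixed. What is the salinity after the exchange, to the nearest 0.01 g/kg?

23.45 g/kg

Remaining after removal: 714 m³ at 3 g/kg (salt = 2,142)
After addition: salt = 2,142 + 3,610×27.5 = 101,417; volume = 4,324 m³
S = 101,417 / 4,324 = 23.4544 g/kg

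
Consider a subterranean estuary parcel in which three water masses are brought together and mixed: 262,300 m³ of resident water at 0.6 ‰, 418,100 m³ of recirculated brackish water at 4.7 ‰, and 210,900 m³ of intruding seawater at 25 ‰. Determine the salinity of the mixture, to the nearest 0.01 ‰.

8.30 ‰

Salt balance:
salt = 262,300×0.6 + 418,100×4.7 + 210,900×25 = 157,380 + 1,965,070 + 5,272,500 = 7,394,950
volume = 262,300 + 418,100 + 210,900 = 891,300 m³
S = 7,394,950 / 891,300 = 8.2968 ‰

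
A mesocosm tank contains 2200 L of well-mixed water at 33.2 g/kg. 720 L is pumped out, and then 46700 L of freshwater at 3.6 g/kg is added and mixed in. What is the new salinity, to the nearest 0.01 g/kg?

4.51 g/kg

Remaining after removal: 1,480 L at 33.2 g/kg (salt = 49,136)
After addition: salt = 49,136 + 46,700×3.6 = 217,256; volume = 48,180 L
S = 217,256 / 48,180 = 4.5093 g/kg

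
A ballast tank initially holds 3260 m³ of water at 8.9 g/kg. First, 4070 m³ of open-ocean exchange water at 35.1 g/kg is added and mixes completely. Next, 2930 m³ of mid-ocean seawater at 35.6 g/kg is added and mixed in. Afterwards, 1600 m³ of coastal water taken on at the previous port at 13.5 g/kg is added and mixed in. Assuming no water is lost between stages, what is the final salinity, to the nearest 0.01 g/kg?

By conservation of dissolved salt,
Initial salt = 3,260×8.9 = 29,014
After stage 1: salt = 29,014 + 4,070×35.1 = 171,871; volume = 7,330 m³; S = 23.448 g/kg
After stage 2: salt = 171,871 + 2,930×35.6 = 276,179; volume = 10,260 m³; S = 26.918 g/kg
After stage 3: salt = 276,179 + 1,600×13.5 = 297,779; volume = 11,860 m³
S = 297,779 / 11,860 = 25.1078 g/kg

25.11 g/kg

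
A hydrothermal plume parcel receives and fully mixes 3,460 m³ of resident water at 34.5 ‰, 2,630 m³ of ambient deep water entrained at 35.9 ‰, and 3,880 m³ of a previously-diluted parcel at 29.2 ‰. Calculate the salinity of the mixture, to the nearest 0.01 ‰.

32.81 ‰

By conservation of dissolved salt,
salt = 3,460×34.5 + 2,630×35.9 + 3,880×29.2 = 119,370 + 94,417 + 113,296 = 327,083
volume = 3,460 + 2,630 + 3,880 = 9,970 m³
S = 327,083 / 9,970 = 32.8067 ‰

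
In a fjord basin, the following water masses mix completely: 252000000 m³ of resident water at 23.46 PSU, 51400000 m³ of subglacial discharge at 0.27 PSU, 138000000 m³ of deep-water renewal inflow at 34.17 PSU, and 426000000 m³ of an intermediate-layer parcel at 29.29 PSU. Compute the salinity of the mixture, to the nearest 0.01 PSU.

26.65 PSU

Total salt / total volume:
salt = 252,000,000×23.46 + 51,400,000×0.27 + 138,000,000×34.17 + 426,000,000×29.29 = 5,911,920,000 + 13,878,000 + 4,715,460,000 + 12,477,540,000 = 23,118,798,000
volume = 252,000,000 + 51,400,000 + 138,000,000 + 426,000,000 = 867,400,000 m³
S = 23,118,798,000 / 867,400,000 = 26.653 PSU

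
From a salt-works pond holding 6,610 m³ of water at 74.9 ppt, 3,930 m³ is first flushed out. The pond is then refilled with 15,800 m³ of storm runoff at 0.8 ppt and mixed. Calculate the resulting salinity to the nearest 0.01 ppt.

Remaining after removal: 2,680 m³ at 74.9 ppt (salt = 200,732)
After addition: salt = 200,732 + 15,800×0.8 = 213,372; volume = 18,480 m³
S = 213,372 / 18,480 = 11.5461 ppt

11.55 ppt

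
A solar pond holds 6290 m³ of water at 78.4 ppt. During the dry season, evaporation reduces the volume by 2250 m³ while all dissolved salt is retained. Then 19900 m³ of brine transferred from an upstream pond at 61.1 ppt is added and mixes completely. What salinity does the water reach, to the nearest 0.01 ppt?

71.39 ppt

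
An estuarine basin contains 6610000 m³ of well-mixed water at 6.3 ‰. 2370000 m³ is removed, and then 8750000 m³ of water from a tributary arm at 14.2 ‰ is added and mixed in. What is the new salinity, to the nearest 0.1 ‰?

11.6 ‰

Remaining after removal: 4,240,000 m³ at 6.3 ‰ (salt = 26,712,000)
After addition: salt = 26,712,000 + 8,750,000×14.2 = 150,962,000; volume = 12,990,000 m³
S = 150,962,000 / 12,990,000 = 11.6214 ‰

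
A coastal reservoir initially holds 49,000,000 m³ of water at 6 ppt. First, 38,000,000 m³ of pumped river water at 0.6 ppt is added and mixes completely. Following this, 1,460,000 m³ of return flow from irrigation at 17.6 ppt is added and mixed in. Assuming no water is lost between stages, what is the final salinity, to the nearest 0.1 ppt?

3.9 ppt

Conserving salt mass:
Initial salt = 49,000,000×6 = 294,000,000
After stage 1: salt = 294,000,000 + 38,000,000×0.6 = 316,800,000; volume = 87,000,000 m³; S = 3.641 ppt
After stage 2: salt = 316,800,000 + 1,460,000×17.6 = 342,496,000; volume = 88,460,000 m³
S = 342,496,000 / 88,460,000 = 3.8718 ppt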